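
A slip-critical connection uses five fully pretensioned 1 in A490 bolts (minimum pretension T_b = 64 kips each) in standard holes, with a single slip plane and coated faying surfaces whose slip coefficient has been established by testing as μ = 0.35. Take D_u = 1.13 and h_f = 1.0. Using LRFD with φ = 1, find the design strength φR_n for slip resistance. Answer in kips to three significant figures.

127 kips

R_n = μ · D_u · h_f · T_b · n_s · n_b = 0.35 × 1.13 × 1.0 × 64 × 1 × 5 = 126.6 kips.
Design strength φR_n = 1 × 126.6 = 127 kips.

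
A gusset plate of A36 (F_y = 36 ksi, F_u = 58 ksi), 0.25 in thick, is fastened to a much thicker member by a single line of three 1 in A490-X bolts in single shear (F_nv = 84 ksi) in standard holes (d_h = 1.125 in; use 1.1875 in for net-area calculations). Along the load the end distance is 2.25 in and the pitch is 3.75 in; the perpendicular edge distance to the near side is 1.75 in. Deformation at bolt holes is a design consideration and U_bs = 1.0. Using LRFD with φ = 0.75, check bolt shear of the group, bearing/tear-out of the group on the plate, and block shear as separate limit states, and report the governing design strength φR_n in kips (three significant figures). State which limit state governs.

Bolt shear: A_b = π·1²/4 = 0.7854 in²; R_n = 84 × 0.7854 × 3 × 1 = 197.9 kips → 0.75 × 197.9 = 148 kips.
Bearing: edge l_c = 1.688, r_n = 29.36 kips; interior l_c = 2.625, r_n = 34.8 kips; R_n = 29.36 + 2·34.8 = 98.96 kips → 74.2 kips.
Block shear: A_gv = 2.438, A_nv = 1.695, A_nt = 0.2891 in²; R_n = min(0.6F_uA_nv, 0.6F_yA_gv) + U_bs·F_u·A_nt = 69.42 kips → 52.1 kips.
Block shear governs: 52.1 kips.

52.1 kips (block shear governs)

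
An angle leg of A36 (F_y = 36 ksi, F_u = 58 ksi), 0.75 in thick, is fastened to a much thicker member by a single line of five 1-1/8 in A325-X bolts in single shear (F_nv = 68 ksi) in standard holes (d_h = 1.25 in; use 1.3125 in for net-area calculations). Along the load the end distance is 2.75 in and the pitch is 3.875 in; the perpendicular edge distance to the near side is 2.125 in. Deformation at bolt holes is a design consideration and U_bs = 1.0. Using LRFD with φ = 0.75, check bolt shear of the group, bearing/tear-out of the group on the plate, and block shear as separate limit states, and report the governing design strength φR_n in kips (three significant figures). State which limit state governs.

Bolt shear: A_b = π·1.125²/4 = 0.994 in²; R_n = 68 × 0.994 × 5 × 1 = 338 kips → 0.75 × 338 = 253 kips.
Bearing: edge l_c = 2.125, r_n = 110.9 kips; interior l_c = 2.625, r_n = 117.4 kips; R_n = 110.9 + 4·117.4 = 580.7 kips → 436 kips.
Block shear: A_gv = 13.69, A_nv = 9.258, A_nt = 1.102 in²; R_n = min(0.6F_uA_nv, 0.6F_yA_gv) + U_bs·F_u·A_nt = 359.5 kips → 270 kips.
Bolt shear governs: 253 kips.

253 kips (bolt shear governs)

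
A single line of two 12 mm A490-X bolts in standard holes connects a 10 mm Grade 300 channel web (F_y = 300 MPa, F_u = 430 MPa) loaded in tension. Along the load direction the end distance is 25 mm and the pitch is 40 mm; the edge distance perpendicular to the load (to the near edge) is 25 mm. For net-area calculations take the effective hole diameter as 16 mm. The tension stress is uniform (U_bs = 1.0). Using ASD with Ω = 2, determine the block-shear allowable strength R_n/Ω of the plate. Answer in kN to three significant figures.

Shear plane L_v = 25 + 1·40 = 65 mm; A_gv = 65 × 10 = 650 mm².
A_nv = (65 − 1.5·16) × 10 = 410 mm².
A_nt = (25 − 0.5·16) × 10 = 170 mm².
0.6 F_u A_nv = 105.8 kN; 0.6 F_y A_gv = 117 kN → shear rupture governs the shear term.
R_n = 105.8 + 1.0 × 430 × 170 / 1000 = 178.9 kN.
Allowable strength R_n/Ω = 178.9 / 2 = 89.4 kN.

89.4 kN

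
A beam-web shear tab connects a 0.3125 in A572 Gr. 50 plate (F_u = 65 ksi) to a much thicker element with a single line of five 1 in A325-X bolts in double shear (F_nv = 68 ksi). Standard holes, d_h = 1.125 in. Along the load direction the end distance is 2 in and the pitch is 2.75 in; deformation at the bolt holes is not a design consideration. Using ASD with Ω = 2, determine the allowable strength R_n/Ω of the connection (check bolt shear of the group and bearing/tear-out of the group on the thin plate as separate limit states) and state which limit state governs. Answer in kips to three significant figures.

121 kips (bearing governs)

Bolt shear: A_b = π·1²/4 = 0.7854 in²; R_n = 68 × 0.7854 × 5 × 2 = 534.1 kips → 534.1 / 2 = 267 kips.
Bearing (1.5 l_c t F_u ≤ 3.0 d t F_u): upper limit = 3.0·1·0.3125·65 = 60.94 kips.
  Edge l_c = 2 − 1.125/2 = 1.438 → r_n = 43.8 kips; interior l_c = 2.75 − 1.125 = 1.625 → r_n = 49.51 kips.
  R_n,bearing = 1·43.8 + 4·49.51 = 241.8 kips → 241.8 / 2 = 121 kips.
Bearing governs: 121 kips.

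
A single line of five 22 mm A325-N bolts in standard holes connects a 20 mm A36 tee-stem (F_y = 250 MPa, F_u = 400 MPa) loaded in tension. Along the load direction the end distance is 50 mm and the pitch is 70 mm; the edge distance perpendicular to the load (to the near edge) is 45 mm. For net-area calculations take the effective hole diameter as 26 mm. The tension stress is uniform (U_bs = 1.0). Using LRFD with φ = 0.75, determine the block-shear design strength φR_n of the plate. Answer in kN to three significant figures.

Shear plane L_v = 50 + 4·70 = 330 mm; A_gv = 330 × 20 = 6600 mm².
A_nv = (330 − 4.5·26) × 20 = 4260 mm².
A_nt = (45 − 0.5·26) × 20 = 640 mm².
0.6 F_u A_nv = 1022 kN; 0.6 F_y A_gv = 990 kN → shear yielding governs the shear term.
R_n = 990 + 1.0 × 400 × 640 / 1000 = 1246 kN.
Design strength φR_n = 0.75 × 1246 = 934 kN.

934 kN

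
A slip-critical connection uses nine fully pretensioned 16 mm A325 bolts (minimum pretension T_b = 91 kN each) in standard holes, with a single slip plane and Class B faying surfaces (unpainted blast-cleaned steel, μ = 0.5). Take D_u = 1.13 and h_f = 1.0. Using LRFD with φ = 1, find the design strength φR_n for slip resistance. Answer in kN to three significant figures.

R_n = μ · D_u · h_f · T_b · n_s · n_b = 0.5 × 1.13 × 1.0 × 91 × 1 × 9 = 462.7 kN.
Design strength φR_n = 1 × 462.7 = 463 kN.

463 kN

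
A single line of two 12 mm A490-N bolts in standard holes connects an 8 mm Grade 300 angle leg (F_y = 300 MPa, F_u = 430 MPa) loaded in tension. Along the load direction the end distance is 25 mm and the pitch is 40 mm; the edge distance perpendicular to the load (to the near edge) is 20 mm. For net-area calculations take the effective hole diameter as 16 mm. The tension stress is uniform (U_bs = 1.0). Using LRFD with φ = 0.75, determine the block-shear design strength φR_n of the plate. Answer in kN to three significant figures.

94.4 kN

Shear plane L_v = 25 + 1·40 = 65 mm; A_gv = 65 × 8 = 520 mm².
A_nv = (65 − 1.5·16) × 8 = 328 mm².
A_nt = (20 − 0.5·16) × 8 = 96 mm².
0.6 F_u A_nv = 84.62 kN; 0.6 F_y A_gv = 93.6 kN → shear rupture governs the shear term.
R_n = 84.62 + 1.0 × 430 × 96 / 1000 = 125.9 kN.
Design strength φR_n = 0.75 × 125.9 = 94.4 kN.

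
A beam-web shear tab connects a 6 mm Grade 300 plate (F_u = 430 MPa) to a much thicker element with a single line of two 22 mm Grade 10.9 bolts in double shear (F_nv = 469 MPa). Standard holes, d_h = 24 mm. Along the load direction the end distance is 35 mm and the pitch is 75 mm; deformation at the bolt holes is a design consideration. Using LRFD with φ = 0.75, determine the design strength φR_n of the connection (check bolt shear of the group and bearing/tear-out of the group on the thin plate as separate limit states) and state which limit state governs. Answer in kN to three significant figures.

Bolt shear: A_b = π·22²/4 = 380.1 mm²; R_n = 469 × 380.1 × 2 × 2 / 1000 = 713.1 kN → 0.75 × 713.1 = 535 kN.
Bearing (1.2 l_c t F_u ≤ 2.4 d t F_u): upper limit = 2.4·22·6·430 / 1000 = 136.2 kN.
  Edge l_c = 35 − 24/2 = 23 → r_n = 71.21 kN; interior l_c = 75 − 24 = 51 → r_n = 136.2 kN.
  R_n,bearing = 1·71.21 + 1·136.2 = 207.4 kN → 0.75 × 207.4 = 156 kN.
Bearing governs: 156 kN.

156 kN (bearing governs)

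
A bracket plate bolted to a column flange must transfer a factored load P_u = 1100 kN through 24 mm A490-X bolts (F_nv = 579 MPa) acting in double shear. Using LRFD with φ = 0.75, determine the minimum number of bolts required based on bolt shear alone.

A_b = π·24²/4 = 452.4 mm².
Per-bolt design strength φR_n = 0.75 × 579 × 452.4 × 2 / 1000 = 392.9 kN.
n ≥ 1100 / 392.9 = 2.8 → use 3 bolts.

3 bolts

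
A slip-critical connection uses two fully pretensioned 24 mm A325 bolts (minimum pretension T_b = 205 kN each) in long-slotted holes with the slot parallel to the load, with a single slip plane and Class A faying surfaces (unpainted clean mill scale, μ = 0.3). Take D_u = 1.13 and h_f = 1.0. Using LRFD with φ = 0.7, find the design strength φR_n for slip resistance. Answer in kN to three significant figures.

97.3 kN

R_n = μ · D_u · h_f · T_b · n_s · n_b = 0.3 × 1.13 × 1.0 × 205 × 1 × 2 = 139 kN.
Design strength φR_n = 0.7 × 139 = 97.3 kN.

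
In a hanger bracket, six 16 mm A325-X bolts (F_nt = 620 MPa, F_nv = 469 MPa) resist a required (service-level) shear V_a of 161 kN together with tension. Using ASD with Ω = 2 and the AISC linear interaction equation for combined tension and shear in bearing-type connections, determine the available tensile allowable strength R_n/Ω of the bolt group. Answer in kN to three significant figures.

A_b = π·16²/4 = 201.1 mm²; f_rv = 161 × 1000 / (6 × 201.1) = 133.5 MPa.
F'_nt = 1.3 F_nt − (Ω F_nt / F_nv) f_rv = 1.3·620 − (2·620/469)·133.5 = 453.1 MPa, capped at F_nt → F'_nt = 453.1 MPa.
R_n = F'_nt · A_b · n = 453.1 × 201.1 × 6 / 1000 = 546.7 kN.
Allowable strength R_n/Ω = 546.7 / 2 = 273 kN.

273 kN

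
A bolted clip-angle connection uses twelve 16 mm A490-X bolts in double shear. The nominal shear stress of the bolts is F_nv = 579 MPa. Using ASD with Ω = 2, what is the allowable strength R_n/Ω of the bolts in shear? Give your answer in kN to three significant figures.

1400 kN

A_b = π × 16² / 4 = 201.1 mm².
R_n = F_nv · A_b · n · n_s = 579 × 201.1 × 12 × 2 / 1000 = 2794 kN.
Allowable strength R_n/Ω = 2794 / 2 = 1400 kN.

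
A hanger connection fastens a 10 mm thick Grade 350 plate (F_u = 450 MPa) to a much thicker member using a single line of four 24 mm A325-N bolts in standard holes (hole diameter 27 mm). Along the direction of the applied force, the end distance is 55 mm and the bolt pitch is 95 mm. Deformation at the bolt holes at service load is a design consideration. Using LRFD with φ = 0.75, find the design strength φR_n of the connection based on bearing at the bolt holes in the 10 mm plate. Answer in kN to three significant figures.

Per bolt r_n = 1.2 l_c t F_u ≤ 2.4 d t F_u; upper limit = 2.4 × 24 × 10 × 450 / 1000 = 259.2 kN.
Edge bolt: l_c = 55 − 27/2 = 41.5 mm → 1.2 × 41.5 × 10 × 450 / 1000 = 224.1 → r_n = 224.1 kN.
Interior bolts: l_c = 95 − 27 = 68 mm → 1.2 × 68 × 10 × 450 / 1000 = 367.2 → r_n = 259.2 kN.
R_n = 1 × 224.1 + 3 × 259.2 = 1002 kN.
Design strength φR_n = 0.75 × 1002 = 751 kN.

751 kN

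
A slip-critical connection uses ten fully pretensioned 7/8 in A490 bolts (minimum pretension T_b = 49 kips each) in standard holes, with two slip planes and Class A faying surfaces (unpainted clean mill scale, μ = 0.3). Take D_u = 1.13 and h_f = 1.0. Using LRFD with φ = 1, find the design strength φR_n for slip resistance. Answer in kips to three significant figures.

332 kips

R_n = μ · D_u · h_f · T_b · n_s · n_b = 0.3 × 1.13 × 1.0 × 49 × 2 × 10 = 332.2 kips.
Design strength φR_n = 1 × 332.2 = 332 kips.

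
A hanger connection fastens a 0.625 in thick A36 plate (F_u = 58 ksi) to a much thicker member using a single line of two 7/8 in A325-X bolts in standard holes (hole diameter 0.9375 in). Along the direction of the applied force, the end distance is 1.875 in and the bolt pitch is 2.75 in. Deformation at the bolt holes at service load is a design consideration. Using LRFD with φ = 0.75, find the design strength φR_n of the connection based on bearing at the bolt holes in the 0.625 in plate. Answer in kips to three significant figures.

103 kips

Per bolt r_n = 1.2 l_c t F_u ≤ 2.4 d t F_u; upper limit = 2.4 × 0.875 × 0.625 × 58 = 76.12 kips.
Edge bolt: l_c = 1.875 − 0.9375/2 = 1.406 in → 1.2 × 1.406 × 0.625 × 58 = 61.17 → r_n = 61.17 kips.
Interior bolts: l_c = 2.75 − 0.9375 = 1.812 in → 1.2 × 1.812 × 0.625 × 58 = 78.84 → r_n = 76.12 kips.
R_n = 1 × 61.17 + 1 × 76.12 = 137.3 kips.
Design strength φR_n = 0.75 × 137.3 = 103 kips.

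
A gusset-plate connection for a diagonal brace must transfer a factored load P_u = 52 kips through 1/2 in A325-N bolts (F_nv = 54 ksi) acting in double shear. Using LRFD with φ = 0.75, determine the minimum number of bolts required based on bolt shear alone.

A_b = π·0.5²/4 = 0.1963 in².
Per-bolt design strength φR_n = 0.75 × 54 × 0.1963 × 2 = 15.9 kips.
n ≥ 52 / 15.9 = 3.27 → use 4 bolts.

4 bolts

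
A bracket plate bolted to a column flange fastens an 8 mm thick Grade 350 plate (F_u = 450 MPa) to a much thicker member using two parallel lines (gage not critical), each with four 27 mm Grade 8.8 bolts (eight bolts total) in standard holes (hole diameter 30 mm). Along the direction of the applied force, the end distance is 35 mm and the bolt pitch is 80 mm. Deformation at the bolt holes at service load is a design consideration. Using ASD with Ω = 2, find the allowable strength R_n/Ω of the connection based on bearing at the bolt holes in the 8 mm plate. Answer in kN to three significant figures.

734 kN

Per bolt r_n = 1.2 l_c t F_u ≤ 2.4 d t F_u; upper limit = 2.4 × 27 × 8 × 450 / 1000 = 233.3 kN.
Edge bolt: l_c = 35 − 30/2 = 20 mm → 1.2 × 20 × 8 × 450 / 1000 = 86.4 → r_n = 86.4 kN.
Interior bolts: l_c = 80 − 30 = 50 mm → 1.2 × 50 × 8 × 450 / 1000 = 216 → r_n = 216 kN.
R_n = 2 × 86.4 + 6 × 216 = 1469 kN.
Allowable strength R_n/Ω = 1469 / 2 = 734 kN.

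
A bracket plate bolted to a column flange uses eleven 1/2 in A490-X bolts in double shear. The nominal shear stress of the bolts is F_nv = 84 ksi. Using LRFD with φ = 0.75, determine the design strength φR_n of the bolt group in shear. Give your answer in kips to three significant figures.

272 kips

A_b = π × 0.5² / 4 = 0.1963 in².
R_n = F_nv · A_b · n · n_s = 84 × 0.1963 × 11 × 2 = 362.9 kips.
Design strength φR_n = 0.75 × 362.9 = 272 kips.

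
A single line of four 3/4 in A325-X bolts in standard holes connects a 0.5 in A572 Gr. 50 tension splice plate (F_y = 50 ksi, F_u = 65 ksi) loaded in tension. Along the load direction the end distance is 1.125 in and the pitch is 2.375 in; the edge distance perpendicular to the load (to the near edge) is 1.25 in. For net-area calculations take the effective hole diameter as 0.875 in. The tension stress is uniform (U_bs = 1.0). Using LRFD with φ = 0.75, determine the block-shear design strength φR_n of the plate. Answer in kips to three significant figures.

Shear plane L_v = 1.125 + 3·2.375 = 8.25 in; A_gv = 8.25 × 0.5 = 4.125 in².
A_nv = (8.25 − 3.5·0.875) × 0.5 = 2.594 in².
A_nt = (1.25 − 0.5·0.875) × 0.5 = 0.4062 in².
0.6 F_u A_nv = 101.2 kips; 0.6 F_y A_gv = 123.8 kips → shear rupture governs the shear term.
R_n = 101.2 + 1.0 × 65 × 0.4062 = 127.6 kips.
Design strength φR_n = 0.75 × 127.6 = 95.7 kips.

95.7 kips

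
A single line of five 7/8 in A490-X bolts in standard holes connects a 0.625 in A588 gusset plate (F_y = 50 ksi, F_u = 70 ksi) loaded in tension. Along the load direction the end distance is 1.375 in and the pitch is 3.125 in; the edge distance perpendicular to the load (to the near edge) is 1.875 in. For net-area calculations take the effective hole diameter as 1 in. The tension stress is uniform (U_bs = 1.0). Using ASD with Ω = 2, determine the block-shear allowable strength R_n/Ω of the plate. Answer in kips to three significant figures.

Shear plane L_v = 1.375 + 4·3.125 = 13.88 in; A_gv = 13.88 × 0.625 = 8.672 in².
A_nv = (13.88 − 4.5·1) × 0.625 = 5.859 in².
A_nt = (1.875 − 0.5·1) × 0.625 = 0.8594 in².
0.6 F_u A_nv = 246.1 kips; 0.6 F_y A_gv = 260.2 kips → shear rupture governs the shear term.
R_n = 246.1 + 1.0 × 70 × 0.8594 = 306.2 kips.
Allowable strength R_n/Ω = 306.2 / 2 = 153 kips.

153 kips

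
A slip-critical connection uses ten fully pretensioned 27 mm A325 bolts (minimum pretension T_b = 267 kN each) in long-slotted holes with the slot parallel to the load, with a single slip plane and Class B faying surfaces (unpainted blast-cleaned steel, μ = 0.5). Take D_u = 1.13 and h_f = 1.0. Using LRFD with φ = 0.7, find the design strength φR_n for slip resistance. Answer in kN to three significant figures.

R_n = μ · D_u · h_f · T_b · n_s · n_b = 0.5 × 1.13 × 1.0 × 267 × 1 × 10 = 1509 kN.
Design strength φR_n = 0.7 × 1509 = 1060 kN.

1060 kN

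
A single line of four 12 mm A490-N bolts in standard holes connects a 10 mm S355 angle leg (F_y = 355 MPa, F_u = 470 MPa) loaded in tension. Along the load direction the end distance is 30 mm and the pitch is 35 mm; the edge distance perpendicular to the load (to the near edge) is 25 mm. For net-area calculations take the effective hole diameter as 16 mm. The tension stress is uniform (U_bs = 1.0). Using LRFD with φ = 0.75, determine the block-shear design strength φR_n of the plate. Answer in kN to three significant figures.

Shear plane L_v = 30 + 3·35 = 135 mm; A_gv = 135 × 10 = 1350 mm².
A_nv = (135 − 3.5·16) × 10 = 790 mm².
A_nt = (25 − 0.5·16) × 10 = 170 mm².
0.6 F_u A_nv = 222.8 kN; 0.6 F_y A_gv = 287.6 kN → shear rupture governs the shear term.
R_n = 222.8 + 1.0 × 470 × 170 / 1000 = 302.7 kN.
Design strength φR_n = 0.75 × 302.7 = 227 kN.

227 kN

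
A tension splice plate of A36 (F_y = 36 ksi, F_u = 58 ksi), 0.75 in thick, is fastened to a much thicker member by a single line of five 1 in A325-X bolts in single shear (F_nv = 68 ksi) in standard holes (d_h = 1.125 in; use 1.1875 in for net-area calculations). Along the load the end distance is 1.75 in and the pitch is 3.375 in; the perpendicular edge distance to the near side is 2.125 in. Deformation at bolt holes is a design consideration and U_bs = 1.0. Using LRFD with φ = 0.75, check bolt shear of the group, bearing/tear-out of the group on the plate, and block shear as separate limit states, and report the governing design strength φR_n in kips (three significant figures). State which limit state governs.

Bolt shear: A_b = π·1²/4 = 0.7854 in²; R_n = 68 × 0.7854 × 5 × 1 = 267 kips → 0.75 × 267 = 200 kips.
Bearing: edge l_c = 1.188, r_n = 61.99 kips; interior l_c = 2.25, r_n = 104.4 kips; R_n = 61.99 + 4·104.4 = 479.6 kips → 360 kips.
Block shear: A_gv = 11.44, A_nv = 7.43, A_nt = 1.148 in²; R_n = min(0.6F_uA_nv, 0.6F_yA_gv) + U_bs·F_u·A_nt = 313.7 kips → 235 kips.
Bolt shear governs: 200 kips.

200 kips (bolt shear governs)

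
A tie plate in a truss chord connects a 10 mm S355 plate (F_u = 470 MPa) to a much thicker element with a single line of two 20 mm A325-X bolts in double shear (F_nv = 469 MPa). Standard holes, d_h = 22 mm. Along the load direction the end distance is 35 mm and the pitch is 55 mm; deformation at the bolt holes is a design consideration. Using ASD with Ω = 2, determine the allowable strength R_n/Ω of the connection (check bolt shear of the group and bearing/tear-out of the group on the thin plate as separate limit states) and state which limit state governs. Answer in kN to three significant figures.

161 kN (bearing governs)

Bolt shear: A_b = π·20²/4 = 314.2 mm²; R_n = 469 × 314.2 × 2 × 2 / 1000 = 589.4 kN → 589.4 / 2 = 295 kN.
Bearing (1.2 l_c t F_u ≤ 2.4 d t F_u): upper limit = 2.4·20·10·470 / 1000 = 225.6 kN.
  Edge l_c = 35 − 22/2 = 24 → r_n = 135.4 kN; interior l_c = 55 − 22 = 33 → r_n = 186.1 kN.
  R_n,bearing = 1·135.4 + 1·186.1 = 321.5 kN → 321.5 / 2 = 161 kN.
Bearing governs: 161 kN.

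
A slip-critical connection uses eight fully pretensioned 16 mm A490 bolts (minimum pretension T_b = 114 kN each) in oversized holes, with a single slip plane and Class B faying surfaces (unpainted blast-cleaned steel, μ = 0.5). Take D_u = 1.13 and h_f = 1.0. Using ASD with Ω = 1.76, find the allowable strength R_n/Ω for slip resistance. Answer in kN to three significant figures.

293 kN

R_n = μ · D_u · h_f · T_b · n_s · n_b = 0.5 × 1.13 × 1.0 × 114 × 1 × 8 = 515.3 kN.
Allowable strength R_n/Ω = 515.3 / 1.76 = 293 kN.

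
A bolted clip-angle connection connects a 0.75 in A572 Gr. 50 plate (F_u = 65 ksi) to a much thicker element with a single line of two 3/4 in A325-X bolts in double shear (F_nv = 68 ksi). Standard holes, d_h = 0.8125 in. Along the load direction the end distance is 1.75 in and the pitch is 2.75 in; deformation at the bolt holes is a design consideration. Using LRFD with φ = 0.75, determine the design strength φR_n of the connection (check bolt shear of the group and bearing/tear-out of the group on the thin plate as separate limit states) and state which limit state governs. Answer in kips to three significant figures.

Bolt shear: A_b = π·0.75²/4 = 0.4418 in²; R_n = 68 × 0.4418 × 2 × 2 = 120.2 kips → 0.75 × 120.2 = 90.1 kips.
Bearing (1.2 l_c t F_u ≤ 2.4 d t F_u): upper limit = 2.4·0.75·0.75·65 = 87.75 kips.
  Edge l_c = 1.75 − 0.8125/2 = 1.344 → r_n = 78.61 kips; interior l_c = 2.75 − 0.8125 = 1.938 → r_n = 87.75 kips.
  R_n,bearing = 1·78.61 + 1·87.75 = 166.4 kips → 0.75 × 166.4 = 125 kips.
Bolt shear governs: 90.1 kips.

90.1 kips (bolt shear governs)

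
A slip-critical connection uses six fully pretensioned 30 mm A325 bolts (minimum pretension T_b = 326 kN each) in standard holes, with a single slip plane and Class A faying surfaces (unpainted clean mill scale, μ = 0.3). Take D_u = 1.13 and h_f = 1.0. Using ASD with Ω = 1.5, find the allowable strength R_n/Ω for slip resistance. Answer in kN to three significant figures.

R_n = μ · D_u · h_f · T_b · n_s · n_b = 0.3 × 1.13 × 1.0 × 326 × 1 × 6 = 663.1 kN.
Allowable strength R_n/Ω = 663.1 / 1.5 = 442 kN.

442 kN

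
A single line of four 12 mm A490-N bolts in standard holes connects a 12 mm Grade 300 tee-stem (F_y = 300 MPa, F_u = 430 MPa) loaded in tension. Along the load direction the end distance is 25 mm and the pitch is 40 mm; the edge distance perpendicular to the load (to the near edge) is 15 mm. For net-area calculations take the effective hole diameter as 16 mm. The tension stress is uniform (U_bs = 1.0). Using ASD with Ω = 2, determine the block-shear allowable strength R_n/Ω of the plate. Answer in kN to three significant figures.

Shear plane L_v = 25 + 3·40 = 145 mm; A_gv = 145 × 12 = 1740 mm².
A_nv = (145 − 3.5·16) × 12 = 1068 mm².
A_nt = (15 − 0.5·16) × 12 = 84 mm².
0.6 F_u A_nv = 275.5 kN; 0.6 F_y A_gv = 313.2 kN → shear rupture governs the shear term.
R_n = 275.5 + 1.0 × 430 × 84 / 1000 = 311.7 kN.
Allowable strength R_n/Ω = 311.7 / 2 = 156 kN.

156 kN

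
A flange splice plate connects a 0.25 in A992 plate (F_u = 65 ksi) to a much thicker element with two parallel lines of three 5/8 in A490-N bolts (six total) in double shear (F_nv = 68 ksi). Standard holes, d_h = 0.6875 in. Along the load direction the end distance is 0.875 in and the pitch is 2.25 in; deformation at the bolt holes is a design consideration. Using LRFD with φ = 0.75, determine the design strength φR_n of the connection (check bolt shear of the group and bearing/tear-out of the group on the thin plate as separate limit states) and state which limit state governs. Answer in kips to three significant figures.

Bolt shear: A_b = π·0.625²/4 = 0.3068 in²; R_n = 68 × 0.3068 × 6 × 2 = 250.3 kips → 0.75 × 250.3 = 188 kips.
Bearing (1.2 l_c t F_u ≤ 2.4 d t F_u): upper limit = 2.4·0.625·0.25·65 = 24.38 kips.
  Edge l_c = 0.875 − 0.6875/2 = 0.5312 → r_n = 10.36 kips; interior l_c = 2.25 − 0.6875 = 1.562 → r_n = 24.38 kips.
  R_n,bearing = 2·10.36 + 4·24.38 = 118.2 kips → 0.75 × 118.2 = 88.7 kips.
Bearing governs: 88.7 kips.

88.7 kips (bearing governs)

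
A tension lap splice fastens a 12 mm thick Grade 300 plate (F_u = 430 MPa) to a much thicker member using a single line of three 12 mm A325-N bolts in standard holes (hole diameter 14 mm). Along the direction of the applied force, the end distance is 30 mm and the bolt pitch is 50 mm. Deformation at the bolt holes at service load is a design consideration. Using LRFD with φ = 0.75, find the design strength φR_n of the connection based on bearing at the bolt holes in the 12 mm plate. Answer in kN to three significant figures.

Per bolt r_n = 1.2 l_c t F_u ≤ 2.4 d t F_u; upper limit = 2.4 × 12 × 12 × 430 / 1000 = 148.6 kN.
Edge bolt: l_c = 30 − 14/2 = 23 mm → 1.2 × 23 × 12 × 430 / 1000 = 142.4 → r_n = 142.4 kN.
Interior bolts: l_c = 50 − 14 = 36 mm → 1.2 × 36 × 12 × 430 / 1000 = 222.9 → r_n = 148.6 kN.
R_n = 1 × 142.4 + 2 × 148.6 = 439.6 kN.
Design strength φR_n = 0.75 × 439.6 = 330 kN.

330 kN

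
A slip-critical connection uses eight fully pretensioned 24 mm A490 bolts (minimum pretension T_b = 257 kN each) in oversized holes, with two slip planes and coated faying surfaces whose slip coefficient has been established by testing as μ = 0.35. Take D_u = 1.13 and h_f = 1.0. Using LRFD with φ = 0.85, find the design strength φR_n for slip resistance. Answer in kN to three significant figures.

R_n = μ · D_u · h_f · T_b · n_s · n_b = 0.35 × 1.13 × 1.0 × 257 × 2 × 8 = 1626 kN.
Design strength φR_n = 0.85 × 1626 = 1380 kN.

1380 kN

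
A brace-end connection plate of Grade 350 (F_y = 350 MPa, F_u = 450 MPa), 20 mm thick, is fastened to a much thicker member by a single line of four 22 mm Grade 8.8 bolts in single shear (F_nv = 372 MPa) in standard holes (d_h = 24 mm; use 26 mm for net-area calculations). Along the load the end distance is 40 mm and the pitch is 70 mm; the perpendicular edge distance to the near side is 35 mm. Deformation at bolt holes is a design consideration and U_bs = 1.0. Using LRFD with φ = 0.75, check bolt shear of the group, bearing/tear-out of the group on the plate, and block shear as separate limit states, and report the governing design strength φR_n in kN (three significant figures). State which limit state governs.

Bolt shear: A_b = π·22²/4 = 380.1 mm²; R_n = 372 × 380.1 × 4 × 1 / 1000 = 565.6 kN → 0.75 × 565.6 = 424 kN.
Bearing: edge l_c = 28, r_n = 302.4 kN; interior l_c = 46, r_n = 475.2 kN; R_n = 302.4 + 3·475.2 = 1728 kN → 1300 kN.
Block shear: A_gv = 5000, A_nv = 3180, A_nt = 440 mm²; R_n = min(0.6F_uA_nv, 0.6F_yA_gv) + U_bs·F_u·A_nt = 1057 kN → 792 kN.
Bolt shear governs: 424 kN.

424 kN (bolt shear governs)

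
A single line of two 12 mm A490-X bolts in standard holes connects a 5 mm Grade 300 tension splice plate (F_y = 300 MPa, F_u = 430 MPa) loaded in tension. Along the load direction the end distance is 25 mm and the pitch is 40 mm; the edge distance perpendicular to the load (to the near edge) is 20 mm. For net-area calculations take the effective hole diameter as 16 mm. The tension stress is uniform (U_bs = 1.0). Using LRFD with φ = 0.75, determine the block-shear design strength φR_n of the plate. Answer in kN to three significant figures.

59 kN

Shear plane L_v = 25 + 1·40 = 65 mm; A_gv = 65 × 5 = 325 mm².
A_nv = (65 − 1.5·16) × 5 = 205 mm².
A_nt = (20 − 0.5·16) × 5 = 60 mm².
0.6 F_u A_nv = 52.89 kN; 0.6 F_y A_gv = 58.5 kN → shear rupture governs the shear term.
R_n = 52.89 + 1.0 × 430 × 60 / 1000 = 78.69 kN.
Design strength φR_n = 0.75 × 78.69 = 59 kN.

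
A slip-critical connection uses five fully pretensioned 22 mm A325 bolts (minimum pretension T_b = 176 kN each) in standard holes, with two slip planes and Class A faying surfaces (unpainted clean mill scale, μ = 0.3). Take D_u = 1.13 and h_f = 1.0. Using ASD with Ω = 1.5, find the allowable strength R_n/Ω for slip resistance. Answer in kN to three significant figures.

398 kN

R_n = μ · D_u · h_f · T_b · n_s · n_b = 0.3 × 1.13 × 1.0 × 176 × 2 × 5 = 596.6 kN.
Allowable strength R_n/Ω = 596.6 / 1.5 = 398 kN.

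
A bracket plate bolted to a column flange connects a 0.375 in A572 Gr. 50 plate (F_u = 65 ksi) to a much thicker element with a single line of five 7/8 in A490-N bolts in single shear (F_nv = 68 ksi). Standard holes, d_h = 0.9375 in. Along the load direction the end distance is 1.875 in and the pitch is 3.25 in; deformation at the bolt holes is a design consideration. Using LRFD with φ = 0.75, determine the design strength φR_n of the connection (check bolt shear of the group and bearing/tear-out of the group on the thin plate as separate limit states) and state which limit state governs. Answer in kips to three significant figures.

153 kips (bolt shear governs)

Bolt shear: A_b = π·0.875²/4 = 0.6013 in²; R_n = 68 × 0.6013 × 5 × 1 = 204.4 kips → 0.75 × 204.4 = 153 kips.
Bearing (1.2 l_c t F_u ≤ 2.4 d t F_u): upper limit = 2.4·0.875·0.375·65 = 51.19 kips.
  Edge l_c = 1.875 − 0.9375/2 = 1.406 → r_n = 41.13 kips; interior l_c = 3.25 − 0.9375 = 2.312 → r_n = 51.19 kips.
  R_n,bearing = 1·41.13 + 4·51.19 = 245.9 kips → 0.75 × 245.9 = 184 kips.
Bolt shear governs: 153 kips.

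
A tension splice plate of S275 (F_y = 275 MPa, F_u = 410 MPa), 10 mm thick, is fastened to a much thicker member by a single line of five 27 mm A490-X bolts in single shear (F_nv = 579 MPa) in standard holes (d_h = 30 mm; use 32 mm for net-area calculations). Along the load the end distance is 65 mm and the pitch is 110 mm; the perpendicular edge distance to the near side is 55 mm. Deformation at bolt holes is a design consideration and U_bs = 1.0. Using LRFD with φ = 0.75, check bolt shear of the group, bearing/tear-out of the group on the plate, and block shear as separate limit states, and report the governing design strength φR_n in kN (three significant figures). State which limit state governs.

Bolt shear: A_b = π·27²/4 = 572.6 mm²; R_n = 579 × 572.6 × 5 × 1 / 1000 = 1658 kN → 0.75 × 1658 = 1240 kN.
Bearing: edge l_c = 50, r_n = 246 kN; interior l_c = 80, r_n = 265.7 kN; R_n = 246 + 4·265.7 = 1309 kN → 982 kN.
Block shear: A_gv = 5050, A_nv = 3610, A_nt = 390 mm²; R_n = min(0.6F_uA_nv, 0.6F_yA_gv) + U_bs·F_u·A_nt = 993.1 kN → 745 kN.
Block shear governs: 745 kN.

745 kN (block shear governs)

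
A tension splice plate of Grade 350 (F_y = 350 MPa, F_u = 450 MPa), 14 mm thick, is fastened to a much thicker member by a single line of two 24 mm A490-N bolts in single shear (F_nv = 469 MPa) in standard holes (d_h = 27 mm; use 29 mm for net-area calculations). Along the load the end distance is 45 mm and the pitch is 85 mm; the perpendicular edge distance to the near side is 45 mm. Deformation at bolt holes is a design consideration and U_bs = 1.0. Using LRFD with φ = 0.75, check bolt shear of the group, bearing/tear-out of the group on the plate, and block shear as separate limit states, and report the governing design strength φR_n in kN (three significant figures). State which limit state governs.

318 kN (bolt shear governs)

Bolt shear: A_b = π·24²/4 = 452.4 mm²; R_n = 469 × 452.4 × 2 × 1 / 1000 = 424.3 kN → 0.75 × 424.3 = 318 kN.
Bearing: edge l_c = 31.5, r_n = 238.1 kN; interior l_c = 58, r_n = 362.9 kN; R_n = 238.1 + 1·362.9 = 601 kN → 451 kN.
Block shear: A_gv = 1820, A_nv = 1211, A_nt = 427 mm²; R_n = min(0.6F_uA_nv, 0.6F_yA_gv) + U_bs·F_u·A_nt = 519.1 kN → 389 kN.
Bolt shear governs: 318 kN.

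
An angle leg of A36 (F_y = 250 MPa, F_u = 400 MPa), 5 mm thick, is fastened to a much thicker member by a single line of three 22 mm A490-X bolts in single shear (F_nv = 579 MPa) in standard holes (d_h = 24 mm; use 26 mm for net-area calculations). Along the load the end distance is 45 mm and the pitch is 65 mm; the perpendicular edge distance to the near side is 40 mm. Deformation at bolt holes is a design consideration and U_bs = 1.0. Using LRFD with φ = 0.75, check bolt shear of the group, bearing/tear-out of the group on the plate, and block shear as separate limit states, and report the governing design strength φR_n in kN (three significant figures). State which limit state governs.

139 kN (block shear governs)

Bolt shear: A_b = π·22²/4 = 380.1 mm²; R_n = 579 × 380.1 × 3 × 1 / 1000 = 660.3 kN → 0.75 × 660.3 = 495 kN.
Bearing: edge l_c = 33, r_n = 79.2 kN; interior l_c = 41, r_n = 98.4 kN; R_n = 79.2 + 2·98.4 = 276 kN → 207 kN.
Block shear: A_gv = 875, A_nv = 550, A_nt = 135 mm²; R_n = min(0.6F_uA_nv, 0.6F_yA_gv) + U_bs·F_u·A_nt = 185.2 kN → 139 kN.
Block shear governs: 139 kN.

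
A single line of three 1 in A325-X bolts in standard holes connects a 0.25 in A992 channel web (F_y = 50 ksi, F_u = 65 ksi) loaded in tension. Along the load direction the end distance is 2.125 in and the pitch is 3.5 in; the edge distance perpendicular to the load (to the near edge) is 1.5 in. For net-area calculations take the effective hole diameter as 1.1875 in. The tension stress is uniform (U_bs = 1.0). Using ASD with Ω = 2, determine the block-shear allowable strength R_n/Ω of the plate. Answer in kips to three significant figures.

37.4 kips

Shear plane L_v = 2.125 + 2·3.5 = 9.125 in; A_gv = 9.125 × 0.25 = 2.281 in².
A_nv = (9.125 − 2.5·1.1875) × 0.25 = 1.539 in².
A_nt = (1.5 − 0.5·1.1875) × 0.25 = 0.2266 in².
0.6 F_u A_nv = 60.02 kips; 0.6 F_y A_gv = 68.44 kips → shear rupture governs the shear term.
R_n = 60.02 + 1.0 × 65 × 0.2266 = 74.75 kips.
Allowable strength R_n/Ω = 74.75 / 2 = 37.4 kips.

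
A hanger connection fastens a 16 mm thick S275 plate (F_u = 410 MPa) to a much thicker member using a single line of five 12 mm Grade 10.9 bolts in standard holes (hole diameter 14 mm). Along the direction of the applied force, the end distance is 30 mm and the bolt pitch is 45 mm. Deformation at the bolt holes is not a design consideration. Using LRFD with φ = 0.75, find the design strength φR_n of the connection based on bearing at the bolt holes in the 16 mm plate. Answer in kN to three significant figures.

Per bolt r_n = 1.5 l_c t F_u ≤ 3.0 d t F_u; upper limit = 3.0 × 12 × 16 × 410 / 1000 = 236.2 kN.
Edge bolt: l_c = 30 − 14/2 = 23 mm → 1.5 × 23 × 16 × 410 / 1000 = 226.3 → r_n = 226.3 kN.
Interior bolts: l_c = 45 − 14 = 31 mm → 1.5 × 31 × 16 × 410 / 1000 = 305 → r_n = 236.2 kN.
R_n = 1 × 226.3 + 4 × 236.2 = 1171 kN.
Design strength φR_n = 0.75 × 1171 = 878 kN.

878 kN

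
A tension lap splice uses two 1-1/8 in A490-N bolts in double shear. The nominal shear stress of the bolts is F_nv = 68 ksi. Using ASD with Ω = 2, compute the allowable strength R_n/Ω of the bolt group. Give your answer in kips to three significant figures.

135 kips

A_b = π × 1.125² / 4 = 0.994 in².
R_n = F_nv · A_b · n · n_s = 68 × 0.994 × 2 × 2 = 270.4 kips.
Allowable strength R_n/Ω = 270.4 / 2 = 135 kips.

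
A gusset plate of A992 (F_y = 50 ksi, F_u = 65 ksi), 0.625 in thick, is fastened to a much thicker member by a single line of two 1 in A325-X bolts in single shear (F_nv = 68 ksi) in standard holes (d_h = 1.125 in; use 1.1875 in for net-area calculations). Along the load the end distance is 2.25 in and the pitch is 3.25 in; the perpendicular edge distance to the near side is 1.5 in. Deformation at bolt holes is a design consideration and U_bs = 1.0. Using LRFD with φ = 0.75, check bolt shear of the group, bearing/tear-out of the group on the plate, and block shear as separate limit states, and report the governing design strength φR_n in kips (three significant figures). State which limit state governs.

Bolt shear: A_b = π·1²/4 = 0.7854 in²; R_n = 68 × 0.7854 × 2 × 1 = 106.8 kips → 0.75 × 106.8 = 80.1 kips.
Bearing: edge l_c = 1.688, r_n = 82.27 kips; interior l_c = 2.125, r_n = 97.5 kips; R_n = 82.27 + 1·97.5 = 179.8 kips → 135 kips.
Block shear: A_gv = 3.438, A_nv = 2.324, A_nt = 0.5664 in²; R_n = min(0.6F_uA_nv, 0.6F_yA_gv) + U_bs·F_u·A_nt = 127.5 kips → 95.6 kips.
Bolt shear governs: 80.1 kips.

80.1 kips (bolt shear governs)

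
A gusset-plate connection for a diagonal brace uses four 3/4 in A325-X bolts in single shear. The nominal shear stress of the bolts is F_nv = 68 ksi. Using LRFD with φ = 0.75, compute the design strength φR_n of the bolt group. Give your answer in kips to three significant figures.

A_b = π × 0.75² / 4 = 0.4418 in².
R_n = F_nv · A_b · n · n_s = 68 × 0.4418 × 4 × 1 = 120.2 kips.
Design strength φR_n = 0.75 × 120.2 = 90.1 kips.

90.1 kips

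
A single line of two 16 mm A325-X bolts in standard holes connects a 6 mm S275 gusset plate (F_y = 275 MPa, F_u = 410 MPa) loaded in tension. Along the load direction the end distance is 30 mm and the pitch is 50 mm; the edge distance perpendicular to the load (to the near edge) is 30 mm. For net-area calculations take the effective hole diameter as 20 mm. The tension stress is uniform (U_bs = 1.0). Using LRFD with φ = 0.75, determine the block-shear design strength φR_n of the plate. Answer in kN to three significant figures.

92.2 kN

Shear plane L_v = 30 + 1·50 = 80 mm; A_gv = 80 × 6 = 480 mm².
A_nv = (80 − 1.5·20) × 6 = 300 mm².
A_nt = (30 − 0.5·20) × 6 = 120 mm².
0.6 F_u A_nv = 73.8 kN; 0.6 F_y A_gv = 79.2 kN → shear rupture governs the shear term.
R_n = 73.8 + 1.0 × 410 × 120 / 1000 = 123 kN.
Design strength φR_n = 0.75 × 123 = 92.2 kN.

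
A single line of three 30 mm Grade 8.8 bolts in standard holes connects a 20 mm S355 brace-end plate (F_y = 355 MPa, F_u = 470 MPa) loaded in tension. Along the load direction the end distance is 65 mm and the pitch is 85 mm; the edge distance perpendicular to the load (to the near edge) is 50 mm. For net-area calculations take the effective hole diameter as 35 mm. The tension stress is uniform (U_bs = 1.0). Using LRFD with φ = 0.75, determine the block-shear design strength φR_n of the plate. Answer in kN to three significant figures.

853 kN

Shear plane L_v = 65 + 2·85 = 235 mm; A_gv = 235 × 20 = 4700 mm².
A_nv = (235 − 2.5·35) × 20 = 2950 mm².
A_nt = (50 − 0.5·35) × 20 = 650 mm².
0.6 F_u A_nv = 831.9 kN; 0.6 F_y A_gv = 1001 kN → shear rupture governs the shear term.
R_n = 831.9 + 1.0 × 470 × 650 / 1000 = 1137 kN.
Design strength φR_n = 0.75 × 1137 = 853 kN.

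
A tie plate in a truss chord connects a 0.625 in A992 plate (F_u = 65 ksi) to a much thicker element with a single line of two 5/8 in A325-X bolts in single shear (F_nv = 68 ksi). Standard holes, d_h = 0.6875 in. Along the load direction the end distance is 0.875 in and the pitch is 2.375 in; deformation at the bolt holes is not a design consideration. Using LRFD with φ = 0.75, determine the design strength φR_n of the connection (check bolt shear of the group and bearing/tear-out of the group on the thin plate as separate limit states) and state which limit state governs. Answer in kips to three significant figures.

31.3 kips (bolt shear governs)

Bolt shear: A_b = π·0.625²/4 = 0.3068 in²; R_n = 68 × 0.3068 × 2 × 1 = 41.72 kips → 0.75 × 41.72 = 31.3 kips.
Bearing (1.5 l_c t F_u ≤ 3.0 d t F_u): upper limit = 3.0·0.625·0.625·65 = 76.17 kips.
  Edge l_c = 0.875 − 0.6875/2 = 0.5312 → r_n = 32.37 kips; interior l_c = 2.375 − 0.6875 = 1.688 → r_n = 76.17 kips.
  R_n,bearing = 1·32.37 + 1·76.17 = 108.5 kips → 0.75 × 108.5 = 81.4 kips.
Bolt shear governs: 31.3 kips.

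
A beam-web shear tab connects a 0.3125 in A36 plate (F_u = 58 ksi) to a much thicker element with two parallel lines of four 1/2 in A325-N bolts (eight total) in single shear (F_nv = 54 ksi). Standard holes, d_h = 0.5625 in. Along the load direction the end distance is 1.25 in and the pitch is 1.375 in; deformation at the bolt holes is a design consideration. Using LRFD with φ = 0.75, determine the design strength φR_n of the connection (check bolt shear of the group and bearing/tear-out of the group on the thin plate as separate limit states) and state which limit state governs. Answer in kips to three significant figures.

63.6 kips (bolt shear governs)

Bolt shear: A_b = π·0.5²/4 = 0.1963 in²; R_n = 54 × 0.1963 × 8 × 1 = 84.82 kips → 0.75 × 84.82 = 63.6 kips.
Bearing (1.2 l_c t F_u ≤ 2.4 d t F_u): upper limit = 2.4·0.5·0.3125·58 = 21.75 kips.
  Edge l_c = 1.25 − 0.5625/2 = 0.9688 → r_n = 21.07 kips; interior l_c = 1.375 − 0.5625 = 0.8125 → r_n = 17.67 kips.
  R_n,bearing = 2·21.07 + 6·17.67 = 148.2 kips → 0.75 × 148.2 = 111 kips.
Bolt shear governs: 63.6 kips.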